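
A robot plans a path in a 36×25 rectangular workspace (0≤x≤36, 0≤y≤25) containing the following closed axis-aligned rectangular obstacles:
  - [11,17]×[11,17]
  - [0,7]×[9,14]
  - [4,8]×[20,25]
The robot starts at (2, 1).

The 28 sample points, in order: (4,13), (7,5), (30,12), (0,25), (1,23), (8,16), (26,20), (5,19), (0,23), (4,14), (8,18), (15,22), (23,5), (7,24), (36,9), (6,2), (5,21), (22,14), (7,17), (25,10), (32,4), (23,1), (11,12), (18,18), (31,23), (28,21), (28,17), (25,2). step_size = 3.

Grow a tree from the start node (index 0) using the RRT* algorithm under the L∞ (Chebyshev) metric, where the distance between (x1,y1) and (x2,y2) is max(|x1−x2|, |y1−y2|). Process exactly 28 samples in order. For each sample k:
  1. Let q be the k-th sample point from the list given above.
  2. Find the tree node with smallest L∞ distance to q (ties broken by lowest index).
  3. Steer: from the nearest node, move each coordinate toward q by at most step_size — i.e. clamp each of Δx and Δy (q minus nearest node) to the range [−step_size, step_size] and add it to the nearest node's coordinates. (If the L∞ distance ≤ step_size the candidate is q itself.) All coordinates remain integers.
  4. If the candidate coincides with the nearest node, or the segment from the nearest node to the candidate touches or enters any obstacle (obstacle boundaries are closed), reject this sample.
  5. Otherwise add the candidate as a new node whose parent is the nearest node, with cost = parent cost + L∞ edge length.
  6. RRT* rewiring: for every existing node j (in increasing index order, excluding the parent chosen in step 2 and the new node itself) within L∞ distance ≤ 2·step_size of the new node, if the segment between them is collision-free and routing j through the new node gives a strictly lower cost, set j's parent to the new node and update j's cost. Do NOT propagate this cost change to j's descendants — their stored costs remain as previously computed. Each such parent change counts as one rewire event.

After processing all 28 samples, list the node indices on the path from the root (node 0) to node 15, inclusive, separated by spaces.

1. q=(4,13) nearest=0 d=12 new=(4,4) → add node 1 parent=0 cost=3
2. q=(7,5) nearest=1 d=3 new=(7,5) → add node 2 parent=1 cost=6
3. q=(30,12) nearest=2 d=23 new=(10,8) → add node 3 parent=2 cost=9
4. q=(0,25) nearest=3 d=17 new=(7,11) → blocked by [0,7]×[9,14], reject
5. q=(1,23) nearest=3 d=15 new=(7,11) → blocked by [0,7]×[9,14], reject
6. q=(8,16) nearest=3 d=8 new=(8,11) → add node 4 parent=3 cost=12
7. q=(26,20) nearest=3 d=16 new=(13,11) → blocked by [11,17]×[11,17], reject
8. q=(5,19) nearest=4 d=8 new=(5,14) → blocked by [0,7]×[9,14], reject
9. q=(0,23) nearest=4 d=12 new=(5,14) → blocked by [0,7]×[9,14], reject
10. q=(4,14) nearest=4 d=4 new=(5,14) → blocked by [0,7]×[9,14], reject
11. q=(8,18) nearest=4 d=7 new=(8,14) → add node 5 parent=4 cost=15
12. q=(15,22) nearest=5 d=8 new=(11,17) → blocked by [11,17]×[11,17], reject
13. q=(23,5) nearest=3 d=13 new=(13,5) → add node 6 parent=3 cost=12
14. q=(7,24) nearest=5 d=10 new=(7,17) → add node 7 parent=5 cost=18
15. q=(36,9) nearest=6 d=23 new=(16,8) → add node 8 parent=6 cost=15
16. q=(6,2) nearest=1 d=2 new=(6,2) → add node 9 parent=1 cost=5
17. q=(5,21) nearest=7 d=4 new=(5,20) → blocked by [4,8]×[20,25], reject
18. q=(22,14) nearest=8 d=6 new=(19,11) → add node 10 parent=8 cost=18
19. q=(7,17) nearest=7 d=0 → coincident, reject
20. q=(25,10) nearest=10 d=6 new=(22,10) → add node 11 parent=10 cost=21
21. q=(32,4) nearest=11 d=10 new=(25,7) → add node 12 parent=11 cost=24
22. q=(23,1) nearest=12 d=6 new=(23,4) → add node 13 parent=12 cost=27
23. q=(11,12) nearest=4 d=3 new=(11,12) → blocked by [11,17]×[11,17], reject
24. q=(18,18) nearest=10 d=7 new=(18,14) → add node 14 parent=10 cost=21
25. q=(31,23) nearest=10 d=12 new=(22,14) → add node 15 parent=10 cost=21
26. q=(28,21) nearest=15 d=7 new=(25,17) → add node 16 parent=15 cost=24
27. q=(28,17) nearest=16 d=3 new=(28,17) → add node 17 parent=16 cost=27
28. q=(25,2) nearest=13 d=2 new=(25,2) → add node 18 parent=13 cost=29

Path: 0 1 2 3 6 8 10 15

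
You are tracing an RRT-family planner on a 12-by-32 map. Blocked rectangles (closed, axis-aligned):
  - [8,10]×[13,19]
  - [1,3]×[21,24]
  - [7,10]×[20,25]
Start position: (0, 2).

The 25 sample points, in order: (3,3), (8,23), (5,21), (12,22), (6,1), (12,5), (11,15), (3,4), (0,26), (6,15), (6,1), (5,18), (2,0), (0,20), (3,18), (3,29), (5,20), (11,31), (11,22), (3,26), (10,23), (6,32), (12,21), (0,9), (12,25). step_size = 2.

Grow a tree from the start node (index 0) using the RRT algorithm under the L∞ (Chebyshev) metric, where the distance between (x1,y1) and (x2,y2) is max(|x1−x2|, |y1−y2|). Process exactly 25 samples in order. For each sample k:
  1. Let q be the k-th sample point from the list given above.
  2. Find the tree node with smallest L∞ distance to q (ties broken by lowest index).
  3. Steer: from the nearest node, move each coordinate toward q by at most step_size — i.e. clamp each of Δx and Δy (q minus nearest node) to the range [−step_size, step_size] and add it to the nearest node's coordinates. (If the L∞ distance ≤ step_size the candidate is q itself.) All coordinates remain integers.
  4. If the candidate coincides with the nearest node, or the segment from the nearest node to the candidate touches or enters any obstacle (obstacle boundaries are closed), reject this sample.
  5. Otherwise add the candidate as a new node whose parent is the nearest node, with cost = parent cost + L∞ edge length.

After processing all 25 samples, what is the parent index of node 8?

1. q=(3,3) nearest=0 d=3 new=(2,3) → add node 1 parent=0 cost=2
2. q=(8,23) nearest=1 d=20 new=(4,5) → add node 2 parent=1 cost=4
3. q=(5,21) nearest=2 d=16 new=(5,7) → add node 3 parent=2 cost=6
4. q=(12,22) nearest=3 d=15 new=(7,9) → add node 4 parent=3 cost=8
5. q=(6,1) nearest=1 d=4 new=(4,1) → add node 5 parent=1 cost=4
6. q=(12,5) nearest=4 d=5 new=(9,7) → add node 6 parent=4 cost=10
7. q=(11,15) nearest=4 d=6 new=(9,11) → add node 7 parent=4 cost=10
8. q=(3,4) nearest=1 d=1 new=(3,4) → add node 8 parent=1 cost=3
9. q=(0,26) nearest=7 d=15 new=(7,13) → add node 9 parent=7 cost=12
10. q=(6,15) nearest=9 d=2 new=(6,15) → add node 10 parent=9 cost=14
11. q=(6,1) nearest=5 d=2 new=(6,1) → add node 11 parent=5 cost=6
12. q=(5,18) nearest=10 d=3 new=(5,17) → add node 12 parent=10 cost=16
13. q=(2,0) nearest=0 d=2 new=(2,0) → add node 13 parent=0 cost=2
14. q=(0,20) nearest=12 d=5 new=(3,19) → add node 14 parent=12 cost=18
15. q=(3,18) nearest=14 d=1 new=(3,18) → add node 15 parent=14 cost=19
16. q=(3,29) nearest=14 d=10 new=(3,21) → blocked by [1,3]×[21,24], reject
17. q=(5,20) nearest=14 d=2 new=(5,20) → add node 16 parent=14 cost=20
18. q=(11,31) nearest=16 d=11 new=(7,22) → blocked by [7,10]×[20,25], reject
19. q=(11,22) nearest=12 d=6 new=(7,19) → add node 17 parent=12 cost=18
20. q=(3,26) nearest=16 d=6 new=(3,22) → blocked by [1,3]×[21,24], reject
21. q=(10,23) nearest=17 d=4 new=(9,21) → blocked by [7,10]×[20,25], reject
22. q=(6,32) nearest=16 d=12 new=(6,22) → add node 18 parent=16 cost=22
23. q=(12,21) nearest=17 d=5 new=(9,21) → blocked by [7,10]×[20,25], reject
24. q=(0,9) nearest=2 d=4 new=(2,7) → add node 19 parent=2 cost=6
25. q=(12,25) nearest=17 d=6 new=(9,21) → blocked by [7,10]×[20,25], reject

Parent of node 8: 1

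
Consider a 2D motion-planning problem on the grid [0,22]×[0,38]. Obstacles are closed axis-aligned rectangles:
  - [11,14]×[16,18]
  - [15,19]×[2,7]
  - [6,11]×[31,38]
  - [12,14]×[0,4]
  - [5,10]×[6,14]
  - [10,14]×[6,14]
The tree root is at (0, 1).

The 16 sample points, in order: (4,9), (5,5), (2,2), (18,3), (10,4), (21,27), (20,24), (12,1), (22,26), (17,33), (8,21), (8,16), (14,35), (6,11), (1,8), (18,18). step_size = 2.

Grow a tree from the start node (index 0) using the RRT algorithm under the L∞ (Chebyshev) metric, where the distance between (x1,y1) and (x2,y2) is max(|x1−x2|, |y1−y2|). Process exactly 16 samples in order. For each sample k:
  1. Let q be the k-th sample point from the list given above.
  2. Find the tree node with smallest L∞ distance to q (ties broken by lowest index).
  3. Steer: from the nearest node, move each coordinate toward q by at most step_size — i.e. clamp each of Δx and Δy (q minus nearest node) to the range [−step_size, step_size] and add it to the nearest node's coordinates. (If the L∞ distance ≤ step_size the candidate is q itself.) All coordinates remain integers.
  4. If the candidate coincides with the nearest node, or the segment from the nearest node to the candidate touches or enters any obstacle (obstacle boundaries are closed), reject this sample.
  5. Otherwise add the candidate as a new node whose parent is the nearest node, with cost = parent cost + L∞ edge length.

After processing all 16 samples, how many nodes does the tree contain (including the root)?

Node count: 8

1. q=(4,9) nearest=0 d=8 new=(2,3) → add node 1 parent=0 cost=2
2. q=(5,5) nearest=1 d=3 new=(4,5) → add node 2 parent=1 cost=4
3. q=(2,2) nearest=1 d=1 new=(2,2) → add node 3 parent=1 cost=3
4. q=(18,3) nearest=2 d=14 new=(6,3) → add node 4 parent=2 cost=6
5. q=(10,4) nearest=4 d=4 new=(8,4) → add node 5 parent=4 cost=8
6. q=(21,27) nearest=2 d=22 new=(6,7) → blocked by [5,10]×[6,14], reject
7. q=(20,24) nearest=2 d=19 new=(6,7) → blocked by [5,10]×[6,14], reject
8. q=(12,1) nearest=5 d=4 new=(10,2) → add node 6 parent=5 cost=10
9. q=(22,26) nearest=2 d=21 new=(6,7) → blocked by [5,10]×[6,14], reject
10. q=(17,33) nearest=2 d=28 new=(6,7) → blocked by [5,10]×[6,14], reject
11. q=(8,21) nearest=2 d=16 new=(6,7) → blocked by [5,10]×[6,14], reject
12. q=(8,16) nearest=2 d=11 new=(6,7) → blocked by [5,10]×[6,14], reject
13. q=(14,35) nearest=2 d=30 new=(6,7) → blocked by [5,10]×[6,14], reject
14. q=(6,11) nearest=2 d=6 new=(6,7) → blocked by [5,10]×[6,14], reject
15. q=(1,8) nearest=2 d=3 new=(2,7) → add node 7 parent=2 cost=6
16. q=(18,18) nearest=2 d=14 new=(6,7) → blocked by [5,10]×[6,14], reject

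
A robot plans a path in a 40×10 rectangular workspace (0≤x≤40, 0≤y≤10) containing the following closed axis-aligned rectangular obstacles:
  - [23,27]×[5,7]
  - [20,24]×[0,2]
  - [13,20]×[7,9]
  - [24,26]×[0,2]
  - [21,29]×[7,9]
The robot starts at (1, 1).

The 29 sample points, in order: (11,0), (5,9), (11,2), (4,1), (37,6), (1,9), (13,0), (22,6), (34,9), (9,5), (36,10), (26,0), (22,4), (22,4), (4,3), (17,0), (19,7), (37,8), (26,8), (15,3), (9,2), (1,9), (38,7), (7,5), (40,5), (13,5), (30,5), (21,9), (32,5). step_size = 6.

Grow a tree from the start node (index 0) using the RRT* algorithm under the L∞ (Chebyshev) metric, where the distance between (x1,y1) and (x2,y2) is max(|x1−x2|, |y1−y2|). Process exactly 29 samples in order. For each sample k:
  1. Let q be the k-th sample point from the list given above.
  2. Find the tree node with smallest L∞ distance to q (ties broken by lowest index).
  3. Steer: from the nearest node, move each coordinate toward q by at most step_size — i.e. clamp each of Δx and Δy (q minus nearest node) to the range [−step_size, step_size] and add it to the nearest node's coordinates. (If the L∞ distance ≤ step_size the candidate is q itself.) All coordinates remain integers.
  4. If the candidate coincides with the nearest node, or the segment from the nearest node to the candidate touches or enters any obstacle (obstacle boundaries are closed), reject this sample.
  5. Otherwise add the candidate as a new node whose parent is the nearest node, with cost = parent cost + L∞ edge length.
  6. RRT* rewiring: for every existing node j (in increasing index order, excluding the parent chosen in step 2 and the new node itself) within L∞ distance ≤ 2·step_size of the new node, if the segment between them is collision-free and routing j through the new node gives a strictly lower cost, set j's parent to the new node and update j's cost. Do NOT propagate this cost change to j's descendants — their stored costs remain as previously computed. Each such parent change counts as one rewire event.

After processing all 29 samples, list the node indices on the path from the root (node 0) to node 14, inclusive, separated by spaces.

1. q=(11,0) nearest=0 d=10 new=(7,0) → add node 1 parent=0 cost=6
2. q=(5,9) nearest=0 d=8 new=(5,7) → add node 2 parent=0 cost=6
3. q=(11,2) nearest=1 d=4 new=(11,2) → add node 3 parent=1 cost=10
4. q=(4,1) nearest=0 d=3 new=(4,1) → add node 4 parent=0 cost=3
5. q=(37,6) nearest=3 d=26 new=(17,6) → add node 5 parent=3 cost=16
6. q=(1,9) nearest=2 d=4 new=(1,9) → add node 6 parent=2 cost=10
7. q=(13,0) nearest=3 d=2 new=(13,0) → add node 7 parent=3 cost=12
8. q=(22,6) nearest=5 d=5 new=(22,6) → add node 8 parent=5 cost=21
9. q=(34,9) nearest=8 d=12 new=(28,9) → blocked by [23,27]×[5,7], reject
10. q=(9,5) nearest=3 d=3 new=(9,5) → add node 9 parent=3 cost=13
11. q=(36,10) nearest=8 d=14 new=(28,10) → blocked by [23,27]×[5,7], reject
12. q=(26,0) nearest=8 d=6 new=(26,0) → blocked by [24,26]×[0,2], reject
13. q=(22,4) nearest=8 d=2 new=(22,4) → add node 10 parent=8 cost=23
14. q=(22,4) nearest=10 d=0 → coincident, reject
15. q=(4,3) nearest=4 d=2 new=(4,3) → add node 11 parent=4 cost=5; rewire 9→11 (10<13)
16. q=(17,0) nearest=7 d=4 new=(17,0) → add node 12 parent=7 cost=16; rewire 10→12 (21<23)
17. q=(19,7) nearest=5 d=2 new=(19,7) → blocked by [13,20]×[7,9], reject
18. q=(37,8) nearest=8 d=15 new=(28,8) → blocked by [23,27]×[5,7], reject
19. q=(26,8) nearest=8 d=4 new=(26,8) → blocked by [23,27]×[5,7], reject
20. q=(15,3) nearest=5 d=3 new=(15,3) → add node 13 parent=5 cost=19
21. q=(9,2) nearest=1 d=2 new=(9,2) → add node 14 parent=1 cost=8; rewire 13→14 (14<19)
22. q=(1,9) nearest=6 d=0 → coincident, reject
23. q=(38,7) nearest=8 d=16 new=(28,7) → blocked by [23,27]×[5,7], reject
24. q=(7,5) nearest=2 d=2 new=(7,5) → add node 15 parent=2 cost=8
25. q=(40,5) nearest=8 d=18 new=(28,5) → blocked by [23,27]×[5,7], reject
26. q=(13,5) nearest=13 d=2 new=(13,5) → add node 16 parent=13 cost=16
27. q=(30,5) nearest=8 d=8 new=(28,5) → blocked by [23,27]×[5,7], reject
28. q=(21,9) nearest=8 d=3 new=(21,9) → blocked by [21,29]×[7,9], reject
29. q=(32,5) nearest=8 d=10 new=(28,5) → blocked by [23,27]×[5,7], reject

Path: 0 1 14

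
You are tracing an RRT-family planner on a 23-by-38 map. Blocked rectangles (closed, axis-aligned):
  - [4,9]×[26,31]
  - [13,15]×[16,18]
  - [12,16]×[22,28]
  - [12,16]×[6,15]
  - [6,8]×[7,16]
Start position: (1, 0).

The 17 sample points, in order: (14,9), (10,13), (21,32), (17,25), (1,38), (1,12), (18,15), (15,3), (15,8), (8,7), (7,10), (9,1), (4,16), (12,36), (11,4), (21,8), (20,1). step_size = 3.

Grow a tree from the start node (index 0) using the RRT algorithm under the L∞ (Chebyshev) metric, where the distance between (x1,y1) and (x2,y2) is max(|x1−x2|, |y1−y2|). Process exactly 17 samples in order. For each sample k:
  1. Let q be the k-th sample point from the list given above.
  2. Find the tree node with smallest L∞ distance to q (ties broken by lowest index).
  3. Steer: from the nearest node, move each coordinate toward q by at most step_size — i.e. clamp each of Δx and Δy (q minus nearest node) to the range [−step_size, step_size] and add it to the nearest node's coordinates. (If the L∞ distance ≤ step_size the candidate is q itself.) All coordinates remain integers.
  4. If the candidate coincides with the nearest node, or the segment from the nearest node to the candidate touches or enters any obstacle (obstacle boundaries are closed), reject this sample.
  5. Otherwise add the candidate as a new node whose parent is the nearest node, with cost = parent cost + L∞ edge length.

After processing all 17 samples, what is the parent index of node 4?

Parent of node 4: 3

1. q=(14,9) nearest=0 d=13 new=(4,3) → add node 1 parent=0 cost=3
2. q=(10,13) nearest=1 d=10 new=(7,6) → add node 2 parent=1 cost=6
3. q=(21,32) nearest=2 d=26 new=(10,9) → blocked by [6,8]×[7,16], reject
4. q=(17,25) nearest=2 d=19 new=(10,9) → blocked by [6,8]×[7,16], reject
5. q=(1,38) nearest=2 d=32 new=(4,9) → blocked by [6,8]×[7,16], reject
6. q=(1,12) nearest=2 d=6 new=(4,9) → blocked by [6,8]×[7,16], reject
7. q=(18,15) nearest=2 d=11 new=(10,9) → blocked by [6,8]×[7,16], reject
8. q=(15,3) nearest=2 d=8 new=(10,3) → add node 3 parent=2 cost=9
9. q=(15,8) nearest=3 d=5 new=(13,6) → blocked by [12,16]×[6,15], reject
10. q=(8,7) nearest=2 d=1 new=(8,7) → blocked by [6,8]×[7,16], reject
11. q=(7,10) nearest=2 d=4 new=(7,9) → blocked by [6,8]×[7,16], reject
12. q=(9,1) nearest=3 d=2 new=(9,1) → add node 4 parent=3 cost=11
13. q=(4,16) nearest=2 d=10 new=(4,9) → blocked by [6,8]×[7,16], reject
14. q=(12,36) nearest=2 d=30 new=(10,9) → blocked by [6,8]×[7,16], reject
15. q=(11,4) nearest=3 d=1 new=(11,4) → add node 5 parent=3 cost=10
16. q=(21,8) nearest=5 d=10 new=(14,7) → blocked by [12,16]×[6,15], reject
17. q=(20,1) nearest=5 d=9 new=(14,1) → add node 6 parent=5 cost=13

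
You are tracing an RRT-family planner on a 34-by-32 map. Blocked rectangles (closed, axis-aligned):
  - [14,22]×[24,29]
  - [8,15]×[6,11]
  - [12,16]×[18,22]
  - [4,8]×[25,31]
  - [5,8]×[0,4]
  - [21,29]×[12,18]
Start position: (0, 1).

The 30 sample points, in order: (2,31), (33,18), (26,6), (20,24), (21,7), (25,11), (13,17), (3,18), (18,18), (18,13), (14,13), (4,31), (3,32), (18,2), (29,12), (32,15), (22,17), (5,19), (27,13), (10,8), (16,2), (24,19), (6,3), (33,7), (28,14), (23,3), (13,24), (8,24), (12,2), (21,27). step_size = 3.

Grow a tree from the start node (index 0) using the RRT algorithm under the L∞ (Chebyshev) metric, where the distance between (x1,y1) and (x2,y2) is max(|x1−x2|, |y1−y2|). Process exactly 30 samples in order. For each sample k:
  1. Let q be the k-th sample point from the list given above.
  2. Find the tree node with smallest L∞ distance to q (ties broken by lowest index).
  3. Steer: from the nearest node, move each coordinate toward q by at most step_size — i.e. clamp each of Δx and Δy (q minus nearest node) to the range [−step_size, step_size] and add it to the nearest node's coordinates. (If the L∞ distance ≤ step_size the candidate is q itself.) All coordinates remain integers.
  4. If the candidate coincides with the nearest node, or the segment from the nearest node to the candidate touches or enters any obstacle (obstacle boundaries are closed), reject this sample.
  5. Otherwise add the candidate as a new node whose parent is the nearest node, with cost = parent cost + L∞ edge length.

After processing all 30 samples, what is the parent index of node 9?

1. q=(2,31) nearest=0 d=30 new=(2,4) → add node 1 parent=0 cost=3
2. q=(33,18) nearest=1 d=31 new=(5,7) → add node 2 parent=1 cost=6
3. q=(26,6) nearest=2 d=21 new=(8,6) → blocked by [8,15]×[6,11], reject
4. q=(20,24) nearest=2 d=17 new=(8,10) → blocked by [8,15]×[6,11], reject
5. q=(21,7) nearest=2 d=16 new=(8,7) → blocked by [8,15]×[6,11], reject
6. q=(25,11) nearest=2 d=20 new=(8,10) → blocked by [8,15]×[6,11], reject
7. q=(13,17) nearest=2 d=10 new=(8,10) → blocked by [8,15]×[6,11], reject
8. q=(3,18) nearest=2 d=11 new=(3,10) → add node 3 parent=2 cost=9
9. q=(18,18) nearest=2 d=13 new=(8,10) → blocked by [8,15]×[6,11], reject
10. q=(18,13) nearest=2 d=13 new=(8,10) → blocked by [8,15]×[6,11], reject
11. q=(14,13) nearest=2 d=9 new=(8,10) → blocked by [8,15]×[6,11], reject
12. q=(4,31) nearest=3 d=21 new=(4,13) → add node 4 parent=3 cost=12
13. q=(3,32) nearest=4 d=19 new=(3,16) → add node 5 parent=4 cost=15
14. q=(18,2) nearest=2 d=13 new=(8,4) → blocked by [5,8]×[0,4], reject
15. q=(29,12) nearest=2 d=24 new=(8,10) → blocked by [8,15]×[6,11], reject
16. q=(32,15) nearest=2 d=27 new=(8,10) → blocked by [8,15]×[6,11], reject
17. q=(22,17) nearest=2 d=17 new=(8,10) → blocked by [8,15]×[6,11], reject
18. q=(5,19) nearest=5 d=3 new=(5,19) → add node 6 parent=5 cost=18
19. q=(27,13) nearest=2 d=22 new=(8,10) → blocked by [8,15]×[6,11], reject
20. q=(10,8) nearest=2 d=5 new=(8,8) → blocked by [8,15]×[6,11], reject
21. q=(16,2) nearest=2 d=11 new=(8,4) → blocked by [5,8]×[0,4], reject
22. q=(24,19) nearest=2 d=19 new=(8,10) → blocked by [8,15]×[6,11], reject
23. q=(6,3) nearest=1 d=4 new=(5,3) → blocked by [5,8]×[0,4], reject
24. q=(33,7) nearest=2 d=28 new=(8,7) → blocked by [8,15]×[6,11], reject
25. q=(28,14) nearest=2 d=23 new=(8,10) → blocked by [8,15]×[6,11], reject
26. q=(23,3) nearest=2 d=18 new=(8,4) → blocked by [5,8]×[0,4], reject
27. q=(13,24) nearest=6 d=8 new=(8,22) → add node 7 parent=6 cost=21
28. q=(8,24) nearest=7 d=2 new=(8,24) → add node 8 parent=7 cost=23
29. q=(12,2) nearest=2 d=7 new=(8,4) → blocked by [5,8]×[0,4], reject
30. q=(21,27) nearest=7 d=13 new=(11,25) → add node 9 parent=7 cost=24

Parent of node 9: 7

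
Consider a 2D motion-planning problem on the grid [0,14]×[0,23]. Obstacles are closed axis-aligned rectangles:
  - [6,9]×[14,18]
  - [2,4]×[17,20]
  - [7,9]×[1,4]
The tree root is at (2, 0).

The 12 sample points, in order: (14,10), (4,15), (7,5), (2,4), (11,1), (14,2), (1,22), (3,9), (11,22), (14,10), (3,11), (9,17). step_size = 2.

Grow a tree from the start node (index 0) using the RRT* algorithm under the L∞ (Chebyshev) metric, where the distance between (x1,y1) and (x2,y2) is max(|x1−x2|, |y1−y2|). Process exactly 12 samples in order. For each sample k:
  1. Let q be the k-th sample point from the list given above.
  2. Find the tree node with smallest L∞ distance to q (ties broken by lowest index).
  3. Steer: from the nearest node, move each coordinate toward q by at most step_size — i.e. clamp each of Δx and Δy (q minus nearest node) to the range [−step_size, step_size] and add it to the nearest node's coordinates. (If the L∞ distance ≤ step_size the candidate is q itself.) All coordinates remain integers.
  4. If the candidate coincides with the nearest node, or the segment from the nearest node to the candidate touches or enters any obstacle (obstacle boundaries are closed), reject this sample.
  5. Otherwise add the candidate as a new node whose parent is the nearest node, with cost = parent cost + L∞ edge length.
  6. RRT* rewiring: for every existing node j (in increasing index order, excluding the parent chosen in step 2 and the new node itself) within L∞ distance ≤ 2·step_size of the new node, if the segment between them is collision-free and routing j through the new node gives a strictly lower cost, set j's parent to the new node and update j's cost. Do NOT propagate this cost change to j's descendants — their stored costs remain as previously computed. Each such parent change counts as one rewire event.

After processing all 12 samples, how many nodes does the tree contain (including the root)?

1. q=(14,10) nearest=0 d=12 new=(4,2) → add node 1 parent=0 cost=2
2. q=(4,15) nearest=1 d=13 new=(4,4) → add node 2 parent=1 cost=4
3. q=(7,5) nearest=1 d=3 new=(6,4) → add node 3 parent=1 cost=4
4. q=(2,4) nearest=1 d=2 new=(2,4) → add node 4 parent=1 cost=4
5. q=(11,1) nearest=3 d=5 new=(8,2) → blocked by [7,9]×[1,4], reject
6. q=(14,2) nearest=3 d=8 new=(8,2) → blocked by [7,9]×[1,4], reject
7. q=(1,22) nearest=2 d=18 new=(2,6) → add node 5 parent=2 cost=6
8. q=(3,9) nearest=5 d=3 new=(3,8) → add node 6 parent=5 cost=8
9. q=(11,22) nearest=6 d=14 new=(5,10) → add node 7 parent=6 cost=10
10. q=(14,10) nearest=3 d=8 new=(8,6) → add node 8 parent=3 cost=6
11. q=(3,11) nearest=7 d=2 new=(3,11) → add node 9 parent=7 cost=12
12. q=(9,17) nearest=9 d=6 new=(5,13) → add node 10 parent=9 cost=14

Node count: 11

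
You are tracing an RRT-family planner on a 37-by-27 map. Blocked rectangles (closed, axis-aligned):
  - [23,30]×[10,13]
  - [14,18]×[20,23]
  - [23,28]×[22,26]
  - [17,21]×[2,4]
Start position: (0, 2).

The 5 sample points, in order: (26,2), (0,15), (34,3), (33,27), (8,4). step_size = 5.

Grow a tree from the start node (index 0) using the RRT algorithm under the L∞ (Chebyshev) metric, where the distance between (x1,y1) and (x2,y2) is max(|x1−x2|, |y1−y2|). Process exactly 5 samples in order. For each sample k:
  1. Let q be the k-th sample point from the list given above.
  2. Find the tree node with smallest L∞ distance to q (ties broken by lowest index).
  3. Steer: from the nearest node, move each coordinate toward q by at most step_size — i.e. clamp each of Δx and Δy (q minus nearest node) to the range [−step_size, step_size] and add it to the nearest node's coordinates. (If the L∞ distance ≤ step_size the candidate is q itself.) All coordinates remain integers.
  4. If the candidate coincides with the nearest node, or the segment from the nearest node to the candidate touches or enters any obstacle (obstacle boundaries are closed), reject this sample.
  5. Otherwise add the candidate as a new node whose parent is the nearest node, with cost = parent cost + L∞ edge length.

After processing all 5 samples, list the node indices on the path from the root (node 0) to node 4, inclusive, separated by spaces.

1. q=(26,2) nearest=0 d=26 new=(5,2) → add node 1 parent=0 cost=5
2. q=(0,15) nearest=0 d=13 new=(0,7) → add node 2 parent=0 cost=5
3. q=(34,3) nearest=1 d=29 new=(10,3) → add node 3 parent=1 cost=10
4. q=(33,27) nearest=3 d=24 new=(15,8) → add node 4 parent=3 cost=15
5. q=(8,4) nearest=3 d=2 new=(8,4) → add node 5 parent=3 cost=12

Path: 0 1 3 4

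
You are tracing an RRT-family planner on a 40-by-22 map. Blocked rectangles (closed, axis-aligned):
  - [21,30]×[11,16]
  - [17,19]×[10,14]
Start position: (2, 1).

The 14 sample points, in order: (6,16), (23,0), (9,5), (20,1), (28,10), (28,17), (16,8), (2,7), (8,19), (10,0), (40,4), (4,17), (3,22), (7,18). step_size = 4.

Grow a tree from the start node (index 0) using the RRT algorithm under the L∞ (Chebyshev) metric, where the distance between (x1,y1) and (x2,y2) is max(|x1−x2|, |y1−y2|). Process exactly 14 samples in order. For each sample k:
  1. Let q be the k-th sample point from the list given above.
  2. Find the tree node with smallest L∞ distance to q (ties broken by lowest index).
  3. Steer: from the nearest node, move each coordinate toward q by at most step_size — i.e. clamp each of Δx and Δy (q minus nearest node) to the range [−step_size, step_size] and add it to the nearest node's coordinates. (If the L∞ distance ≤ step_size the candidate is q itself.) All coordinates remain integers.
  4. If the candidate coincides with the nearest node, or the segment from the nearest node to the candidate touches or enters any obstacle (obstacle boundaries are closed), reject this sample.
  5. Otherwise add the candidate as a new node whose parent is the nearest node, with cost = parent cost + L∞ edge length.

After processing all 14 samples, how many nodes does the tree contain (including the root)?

Node count: 15

1. q=(6,16) nearest=0 d=15 new=(6,5) → add node 1 parent=0 cost=4
2. q=(23,0) nearest=1 d=17 new=(10,1) → add node 2 parent=1 cost=8
3. q=(9,5) nearest=1 d=3 new=(9,5) → add node 3 parent=1 cost=7
4. q=(20,1) nearest=2 d=10 new=(14,1) → add node 4 parent=2 cost=12
5. q=(28,10) nearest=4 d=14 new=(18,5) → add node 5 parent=4 cost=16
6. q=(28,17) nearest=5 d=12 new=(22,9) → add node 6 parent=5 cost=20
7. q=(16,8) nearest=5 d=3 new=(16,8) → add node 7 parent=5 cost=19
8. q=(2,7) nearest=1 d=4 new=(2,7) → add node 8 parent=1 cost=8
9. q=(8,19) nearest=7 d=11 new=(12,12) → add node 9 parent=7 cost=23
10. q=(10,0) nearest=2 d=1 new=(10,0) → add node 10 parent=2 cost=9
11. q=(40,4) nearest=6 d=18 new=(26,5) → add node 11 parent=6 cost=24
12. q=(4,17) nearest=9 d=8 new=(8,16) → add node 12 parent=9 cost=27
13. q=(3,22) nearest=12 d=6 new=(4,20) → add node 13 parent=12 cost=31
14. q=(7,18) nearest=12 d=2 new=(7,18) → add node 14 parent=12 cost=29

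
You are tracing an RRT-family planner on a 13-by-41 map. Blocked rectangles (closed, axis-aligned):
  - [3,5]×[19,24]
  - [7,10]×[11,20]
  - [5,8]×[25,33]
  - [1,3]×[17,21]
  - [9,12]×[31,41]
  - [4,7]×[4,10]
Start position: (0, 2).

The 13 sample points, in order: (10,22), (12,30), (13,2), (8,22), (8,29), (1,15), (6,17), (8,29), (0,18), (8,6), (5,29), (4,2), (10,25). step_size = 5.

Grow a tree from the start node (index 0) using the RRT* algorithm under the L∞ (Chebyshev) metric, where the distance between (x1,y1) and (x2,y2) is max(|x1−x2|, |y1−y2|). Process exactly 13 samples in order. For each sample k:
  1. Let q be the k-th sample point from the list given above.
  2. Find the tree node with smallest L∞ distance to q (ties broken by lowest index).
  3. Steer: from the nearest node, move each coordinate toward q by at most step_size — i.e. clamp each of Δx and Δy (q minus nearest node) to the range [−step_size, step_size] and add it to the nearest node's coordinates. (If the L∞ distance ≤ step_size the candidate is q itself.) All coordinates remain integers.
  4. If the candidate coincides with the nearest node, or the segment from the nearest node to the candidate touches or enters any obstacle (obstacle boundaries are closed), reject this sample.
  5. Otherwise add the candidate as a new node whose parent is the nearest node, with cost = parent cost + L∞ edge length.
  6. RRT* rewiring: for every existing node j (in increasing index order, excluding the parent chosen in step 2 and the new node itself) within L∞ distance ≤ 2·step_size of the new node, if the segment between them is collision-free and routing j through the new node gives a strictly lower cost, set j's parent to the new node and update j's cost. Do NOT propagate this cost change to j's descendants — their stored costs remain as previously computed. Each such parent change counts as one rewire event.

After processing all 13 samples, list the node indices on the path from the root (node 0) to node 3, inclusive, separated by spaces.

Path: 0 2 3

1. q=(10,22) nearest=0 d=20 new=(5,7) → blocked by [4,7]×[4,10], reject
2. q=(12,30) nearest=0 d=28 new=(5,7) → blocked by [4,7]×[4,10], reject
3. q=(13,2) nearest=0 d=13 new=(5,2) → add node 1 parent=0 cost=5
4. q=(8,22) nearest=0 d=20 new=(5,7) → blocked by [4,7]×[4,10], reject
5. q=(8,29) nearest=0 d=27 new=(5,7) → blocked by [4,7]×[4,10], reject
6. q=(1,15) nearest=0 d=13 new=(1,7) → add node 2 parent=0 cost=5
7. q=(6,17) nearest=2 d=10 new=(6,12) → blocked by [4,7]×[4,10], reject
8. q=(8,29) nearest=2 d=22 new=(6,12) → blocked by [4,7]×[4,10], reject
9. q=(0,18) nearest=2 d=11 new=(0,12) → add node 3 parent=2 cost=10
10. q=(8,6) nearest=1 d=4 new=(8,6) → blocked by [4,7]×[4,10], reject
11. q=(5,29) nearest=3 d=17 new=(5,17) → add node 4 parent=3 cost=15
12. q=(4,2) nearest=1 d=1 new=(4,2) → add node 5 parent=1 cost=6
13. q=(10,25) nearest=4 d=8 new=(10,22) → blocked by [7,10]×[11,20], reject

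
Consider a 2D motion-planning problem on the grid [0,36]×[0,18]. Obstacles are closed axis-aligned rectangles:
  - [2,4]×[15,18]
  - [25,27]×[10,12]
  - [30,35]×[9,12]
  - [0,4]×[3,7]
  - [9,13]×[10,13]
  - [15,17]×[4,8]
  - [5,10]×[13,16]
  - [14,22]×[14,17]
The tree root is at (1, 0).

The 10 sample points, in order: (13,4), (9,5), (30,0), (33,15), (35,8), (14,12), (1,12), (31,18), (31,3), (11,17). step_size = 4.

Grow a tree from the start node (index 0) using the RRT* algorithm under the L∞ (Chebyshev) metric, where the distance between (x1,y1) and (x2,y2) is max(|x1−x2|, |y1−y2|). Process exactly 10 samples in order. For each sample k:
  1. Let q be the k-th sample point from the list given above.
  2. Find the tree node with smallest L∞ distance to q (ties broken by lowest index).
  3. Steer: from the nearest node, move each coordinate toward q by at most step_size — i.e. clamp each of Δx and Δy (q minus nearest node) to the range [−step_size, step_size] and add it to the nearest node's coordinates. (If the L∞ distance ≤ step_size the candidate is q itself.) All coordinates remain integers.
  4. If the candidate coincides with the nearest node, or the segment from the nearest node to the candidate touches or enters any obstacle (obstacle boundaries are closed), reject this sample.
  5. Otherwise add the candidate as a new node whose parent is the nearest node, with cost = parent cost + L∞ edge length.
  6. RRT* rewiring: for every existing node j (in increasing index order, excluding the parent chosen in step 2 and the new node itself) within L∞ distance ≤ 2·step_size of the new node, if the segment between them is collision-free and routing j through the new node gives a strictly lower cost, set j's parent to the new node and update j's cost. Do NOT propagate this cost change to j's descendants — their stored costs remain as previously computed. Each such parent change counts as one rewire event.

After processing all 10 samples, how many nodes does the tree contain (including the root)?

Node count: 8

1. q=(13,4) nearest=0 d=12 new=(5,4) → blocked by [0,4]×[3,7], reject
2. q=(9,5) nearest=0 d=8 new=(5,4) → blocked by [0,4]×[3,7], reject
3. q=(30,0) nearest=0 d=29 new=(5,0) → add node 1 parent=0 cost=4
4. q=(33,15) nearest=1 d=28 new=(9,4) → add node 2 parent=1 cost=8
5. q=(35,8) nearest=2 d=26 new=(13,8) → add node 3 parent=2 cost=12
6. q=(14,12) nearest=3 d=4 new=(14,12) → add node 4 parent=3 cost=16
7. q=(1,12) nearest=2 d=8 new=(5,8) → add node 5 parent=2 cost=12
8. q=(31,18) nearest=4 d=17 new=(18,16) → blocked by [14,22]×[14,17], reject
9. q=(31,3) nearest=4 d=17 new=(18,8) → add node 6 parent=4 cost=20
10. q=(11,17) nearest=4 d=5 new=(11,16) → add node 7 parent=4 cost=20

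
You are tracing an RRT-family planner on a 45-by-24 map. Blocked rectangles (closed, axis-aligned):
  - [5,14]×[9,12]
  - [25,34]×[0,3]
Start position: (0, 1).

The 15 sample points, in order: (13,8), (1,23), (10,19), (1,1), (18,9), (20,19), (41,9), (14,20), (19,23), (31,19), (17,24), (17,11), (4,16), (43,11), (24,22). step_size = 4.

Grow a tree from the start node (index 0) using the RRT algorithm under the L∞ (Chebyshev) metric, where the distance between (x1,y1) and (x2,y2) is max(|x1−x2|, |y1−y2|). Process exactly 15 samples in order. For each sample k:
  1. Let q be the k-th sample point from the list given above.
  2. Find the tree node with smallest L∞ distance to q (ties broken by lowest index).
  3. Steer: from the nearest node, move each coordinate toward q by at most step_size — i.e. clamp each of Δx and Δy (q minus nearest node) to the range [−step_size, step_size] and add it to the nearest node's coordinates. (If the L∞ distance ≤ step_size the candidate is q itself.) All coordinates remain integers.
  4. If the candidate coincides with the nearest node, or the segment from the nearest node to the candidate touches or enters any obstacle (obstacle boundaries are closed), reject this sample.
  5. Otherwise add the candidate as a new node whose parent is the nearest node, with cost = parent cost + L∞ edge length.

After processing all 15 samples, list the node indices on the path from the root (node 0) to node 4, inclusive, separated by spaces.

1. q=(13,8) nearest=0 d=13 new=(4,5) → add node 1 parent=0 cost=4
2. q=(1,23) nearest=1 d=18 new=(1,9) → add node 2 parent=1 cost=8
3. q=(10,19) nearest=2 d=10 new=(5,13) → add node 3 parent=2 cost=12
4. q=(1,1) nearest=0 d=1 new=(1,1) → add node 4 parent=0 cost=1
5. q=(18,9) nearest=3 d=13 new=(9,9) → blocked by [5,14]×[9,12], reject
6. q=(20,19) nearest=3 d=15 new=(9,17) → add node 5 parent=3 cost=16
7. q=(41,9) nearest=5 d=32 new=(13,13) → add node 6 parent=5 cost=20
8. q=(14,20) nearest=5 d=5 new=(13,20) → add node 7 parent=5 cost=20
9. q=(19,23) nearest=7 d=6 new=(17,23) → add node 8 parent=7 cost=24
10. q=(31,19) nearest=8 d=14 new=(21,19) → add node 9 parent=8 cost=28
11. q=(17,24) nearest=8 d=1 new=(17,24) → add node 10 parent=8 cost=25
12. q=(17,11) nearest=6 d=4 new=(17,11) → add node 11 parent=6 cost=24
13. q=(4,16) nearest=3 d=3 new=(4,16) → add node 12 parent=3 cost=15
14. q=(43,11) nearest=9 d=22 new=(25,15) → add node 13 parent=9 cost=32
15. q=(24,22) nearest=9 d=3 new=(24,22) → add node 14 parent=9 cost=31

Path: 0 4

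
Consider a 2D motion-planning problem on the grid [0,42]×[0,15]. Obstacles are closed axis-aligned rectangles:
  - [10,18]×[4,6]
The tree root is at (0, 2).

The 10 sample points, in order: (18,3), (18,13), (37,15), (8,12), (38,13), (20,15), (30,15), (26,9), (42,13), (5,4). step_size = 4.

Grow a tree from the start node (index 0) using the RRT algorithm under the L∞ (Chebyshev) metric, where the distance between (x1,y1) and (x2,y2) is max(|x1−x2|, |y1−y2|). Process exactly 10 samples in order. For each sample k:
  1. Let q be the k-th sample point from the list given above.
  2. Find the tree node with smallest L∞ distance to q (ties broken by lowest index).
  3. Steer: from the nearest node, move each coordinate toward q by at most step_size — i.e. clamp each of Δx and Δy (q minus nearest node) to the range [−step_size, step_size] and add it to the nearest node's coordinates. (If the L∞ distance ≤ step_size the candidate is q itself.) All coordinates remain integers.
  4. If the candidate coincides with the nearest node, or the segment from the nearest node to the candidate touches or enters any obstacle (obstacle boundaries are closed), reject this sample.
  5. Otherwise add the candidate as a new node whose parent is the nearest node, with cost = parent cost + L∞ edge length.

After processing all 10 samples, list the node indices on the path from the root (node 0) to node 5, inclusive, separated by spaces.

Path: 0 1 2 3 5

1. q=(18,3) nearest=0 d=18 new=(4,3) → add node 1 parent=0 cost=4
2. q=(18,13) nearest=1 d=14 new=(8,7) → add node 2 parent=1 cost=8
3. q=(37,15) nearest=2 d=29 new=(12,11) → add node 3 parent=2 cost=12
4. q=(8,12) nearest=3 d=4 new=(8,12) → add node 4 parent=3 cost=16
5. q=(38,13) nearest=3 d=26 new=(16,13) → add node 5 parent=3 cost=16
6. q=(20,15) nearest=5 d=4 new=(20,15) → add node 6 parent=5 cost=20
7. q=(30,15) nearest=6 d=10 new=(24,15) → add node 7 parent=6 cost=24
8. q=(26,9) nearest=6 d=6 new=(24,11) → add node 8 parent=6 cost=24
9. q=(42,13) nearest=7 d=18 new=(28,13) → add node 9 parent=7 cost=28
10. q=(5,4) nearest=1 d=1 new=(5,4) → add node 10 parent=1 cost=5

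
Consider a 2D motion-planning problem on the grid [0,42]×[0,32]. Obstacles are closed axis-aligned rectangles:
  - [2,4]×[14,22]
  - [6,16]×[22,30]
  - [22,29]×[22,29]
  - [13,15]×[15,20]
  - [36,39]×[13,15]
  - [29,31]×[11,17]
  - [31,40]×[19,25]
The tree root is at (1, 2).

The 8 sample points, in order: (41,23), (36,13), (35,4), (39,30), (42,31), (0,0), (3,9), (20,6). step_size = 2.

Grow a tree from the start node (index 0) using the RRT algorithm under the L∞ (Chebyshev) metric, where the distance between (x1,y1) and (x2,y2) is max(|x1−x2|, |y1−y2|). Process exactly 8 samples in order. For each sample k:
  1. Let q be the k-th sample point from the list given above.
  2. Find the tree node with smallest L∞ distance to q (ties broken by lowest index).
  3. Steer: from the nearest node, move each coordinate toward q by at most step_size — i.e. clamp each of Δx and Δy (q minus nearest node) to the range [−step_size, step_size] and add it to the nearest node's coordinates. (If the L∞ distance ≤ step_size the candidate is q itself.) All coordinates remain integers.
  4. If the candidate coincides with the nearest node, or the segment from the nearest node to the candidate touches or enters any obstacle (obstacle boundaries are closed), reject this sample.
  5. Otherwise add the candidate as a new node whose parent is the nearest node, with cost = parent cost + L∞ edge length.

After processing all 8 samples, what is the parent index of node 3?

Parent of node 3: 2

1. q=(41,23) nearest=0 d=40 new=(3,4) → add node 1 parent=0 cost=2
2. q=(36,13) nearest=1 d=33 new=(5,6) → add node 2 parent=1 cost=4
3. q=(35,4) nearest=2 d=30 new=(7,4) → add node 3 parent=2 cost=6
4. q=(39,30) nearest=3 d=32 new=(9,6) → add node 4 parent=3 cost=8
5. q=(42,31) nearest=4 d=33 new=(11,8) → add node 5 parent=4 cost=10
6. q=(0,0) nearest=0 d=2 new=(0,0) → add node 6 parent=0 cost=2
7. q=(3,9) nearest=2 d=3 new=(3,8) → add node 7 parent=2 cost=6
8. q=(20,6) nearest=5 d=9 new=(13,6) → add node 8 parent=5 cost=12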